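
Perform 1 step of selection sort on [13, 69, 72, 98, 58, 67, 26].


Initial: [13, 69, 72, 98, 58, 67, 26]
Step 1: min=13 at 0
  Swap: [13, 69, 72, 98, 58, 67, 26]

After 1 step: [13, 69, 72, 98, 58, 67, 26]


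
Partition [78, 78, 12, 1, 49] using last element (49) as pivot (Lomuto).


Pivot: 49
  12 <= 49: swap -> [12, 78, 78, 1, 49]
  1 <= 49: swap -> [12, 1, 78, 78, 49]
Place pivot at 2: [12, 1, 49, 78, 78]

Partitioned: [12, 1, 49, 78, 78]


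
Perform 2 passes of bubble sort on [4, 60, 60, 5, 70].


Initial: [4, 60, 60, 5, 70]
Pass 1: [4, 60, 5, 60, 70] (1 swaps)
Pass 2: [4, 5, 60, 60, 70] (1 swaps)

After 2 passes: [4, 5, 60, 60, 70]


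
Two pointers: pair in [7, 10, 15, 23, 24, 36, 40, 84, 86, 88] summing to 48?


lo=0(7)+hi=9(88)=95
lo=0(7)+hi=8(86)=93
lo=0(7)+hi=7(84)=91
lo=0(7)+hi=6(40)=47
lo=1(10)+hi=6(40)=50
lo=1(10)+hi=5(36)=46
lo=2(15)+hi=5(36)=51
lo=2(15)+hi=4(24)=39
lo=3(23)+hi=4(24)=47

No pair found


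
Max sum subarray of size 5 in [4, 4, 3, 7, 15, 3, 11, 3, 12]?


[0:5]: 33
[1:6]: 32
[2:7]: 39
[3:8]: 39
[4:9]: 44

Max: 44 at [4:9]


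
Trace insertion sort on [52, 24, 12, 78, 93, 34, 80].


Initial: [52, 24, 12, 78, 93, 34, 80]
Insert 24: [24, 52, 12, 78, 93, 34, 80]
Insert 12: [12, 24, 52, 78, 93, 34, 80]
Insert 78: [12, 24, 52, 78, 93, 34, 80]
Insert 93: [12, 24, 52, 78, 93, 34, 80]
Insert 34: [12, 24, 34, 52, 78, 93, 80]
Insert 80: [12, 24, 34, 52, 78, 80, 93]

Sorted: [12, 24, 34, 52, 78, 80, 93]


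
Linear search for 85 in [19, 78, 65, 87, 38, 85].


i=0: 19!=85
i=1: 78!=85
i=2: 65!=85
i=3: 87!=85
i=4: 38!=85
i=5: 85==85 found!

Found at 5, 6 comps


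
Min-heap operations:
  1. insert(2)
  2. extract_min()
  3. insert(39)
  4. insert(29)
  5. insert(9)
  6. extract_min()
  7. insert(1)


insert(2) -> [2]
extract_min()->2, []
insert(39) -> [39]
insert(29) -> [29, 39]
insert(9) -> [9, 39, 29]
extract_min()->9, [29, 39]
insert(1) -> [1, 39, 29]

Final heap: [1, 39, 29]


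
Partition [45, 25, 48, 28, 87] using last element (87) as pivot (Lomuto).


Pivot: 87
  45 <= 87: advance i (no swap)
  25 <= 87: advance i (no swap)
  48 <= 87: advance i (no swap)
  28 <= 87: advance i (no swap)
Place pivot at 4: [45, 25, 48, 28, 87]

Partitioned: [45, 25, 48, 28, 87]


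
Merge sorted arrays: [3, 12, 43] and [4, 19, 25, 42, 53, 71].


Take 3 from A
Take 4 from B
Take 12 from A
Take 19 from B
Take 25 from B
Take 42 from B
Take 43 from A

Merged: [3, 4, 12, 19, 25, 42, 43, 53, 71]


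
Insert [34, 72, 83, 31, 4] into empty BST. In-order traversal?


Insert 34: root
Insert 72: R from 34
Insert 83: R from 34 -> R from 72
Insert 31: L from 34
Insert 4: L from 34 -> L from 31

In-order: [4, 31, 34, 72, 83]


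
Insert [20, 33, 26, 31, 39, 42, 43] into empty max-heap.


Insert 20: [20]
Insert 33: [33, 20]
Insert 26: [33, 20, 26]
Insert 31: [33, 31, 26, 20]
Insert 39: [39, 33, 26, 20, 31]
Insert 42: [42, 33, 39, 20, 31, 26]
Insert 43: [43, 33, 42, 20, 31, 26, 39]

Final heap: [43, 33, 42, 20, 31, 26, 39]


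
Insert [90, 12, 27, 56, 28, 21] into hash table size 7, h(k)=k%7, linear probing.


Insert 90: h=6 -> slot 6
Insert 12: h=5 -> slot 5
Insert 27: h=6, 1 probes -> slot 0
Insert 56: h=0, 1 probes -> slot 1
Insert 28: h=0, 2 probes -> slot 2
Insert 21: h=0, 3 probes -> slot 3

Table: [27, 56, 28, 21, None, 12, 90]


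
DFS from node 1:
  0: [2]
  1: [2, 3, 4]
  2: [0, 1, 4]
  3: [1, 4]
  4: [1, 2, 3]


Visit 1, push [4, 3, 2]
Visit 2, push [4, 0]
Visit 0, push []
Visit 4, push [3]
Visit 3, push []

DFS order: [1, 2, 0, 4, 3]


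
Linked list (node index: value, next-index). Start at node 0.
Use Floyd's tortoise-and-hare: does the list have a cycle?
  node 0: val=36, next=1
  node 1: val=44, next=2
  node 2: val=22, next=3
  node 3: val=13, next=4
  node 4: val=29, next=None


Floyd's tortoise (slow, +1) and hare (fast, +2):
  init: slow=0, fast=0
  step 1: slow=1, fast=2
  step 2: slow=2, fast=4
  step 3: fast -> None, no cycle

Cycle: no


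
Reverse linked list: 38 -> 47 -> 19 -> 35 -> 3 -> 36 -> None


Step 1: curr=38, set curr.next=prev(None) | reversed so far: 38
Step 2: curr=47, set curr.next=prev(38) | reversed so far: 47 -> 38
Step 3: curr=19, set curr.next=prev(47) | reversed so far: 19 -> 47 -> 38
Step 4: curr=35, set curr.next=prev(19) | reversed so far: 35 -> 19 -> 47 -> 38
Step 5: curr=3, set curr.next=prev(35) | reversed so far: 3 -> 35 -> 19 -> 47 -> 38
Step 6: curr=36, set curr.next=prev(3) | reversed so far: 36 -> 3 -> 35 -> 19 -> 47 -> 38

36 -> 3 -> 35 -> 19 -> 47 -> 38 -> None


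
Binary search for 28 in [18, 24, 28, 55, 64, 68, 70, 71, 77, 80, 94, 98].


Step 1: lo=0, hi=11, mid=5, val=68
Step 2: lo=0, hi=4, mid=2, val=28

Found at index 2


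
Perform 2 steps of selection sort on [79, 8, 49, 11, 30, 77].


Initial: [79, 8, 49, 11, 30, 77]
Step 1: min=8 at 1
  Swap: [8, 79, 49, 11, 30, 77]
Step 2: min=11 at 3
  Swap: [8, 11, 49, 79, 30, 77]

After 2 steps: [8, 11, 49, 79, 30, 77]


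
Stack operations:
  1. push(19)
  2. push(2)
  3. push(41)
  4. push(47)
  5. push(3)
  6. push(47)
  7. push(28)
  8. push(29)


push(19) -> [19]
push(2) -> [19, 2]
push(41) -> [19, 2, 41]
push(47) -> [19, 2, 41, 47]
push(3) -> [19, 2, 41, 47, 3]
push(47) -> [19, 2, 41, 47, 3, 47]
push(28) -> [19, 2, 41, 47, 3, 47, 28]
push(29) -> [19, 2, 41, 47, 3, 47, 28, 29]

Final stack: [19, 2, 41, 47, 3, 47, 28, 29]


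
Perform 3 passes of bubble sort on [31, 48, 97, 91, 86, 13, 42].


Initial: [31, 48, 97, 91, 86, 13, 42]
Pass 1: [31, 48, 91, 86, 13, 42, 97] (4 swaps)
Pass 2: [31, 48, 86, 13, 42, 91, 97] (3 swaps)
Pass 3: [31, 48, 13, 42, 86, 91, 97] (2 swaps)

After 3 passes: [31, 48, 13, 42, 86, 91, 97]


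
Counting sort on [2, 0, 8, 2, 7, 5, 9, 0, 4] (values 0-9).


Input: [2, 0, 8, 2, 7, 5, 9, 0, 4]
Counts: [2, 0, 2, 0, 1, 1, 0, 1, 1, 1]

Sorted: [0, 0, 2, 2, 4, 5, 7, 8, 9]


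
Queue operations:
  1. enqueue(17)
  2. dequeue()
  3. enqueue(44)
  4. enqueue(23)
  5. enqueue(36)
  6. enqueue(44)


enqueue(17) -> [17]
dequeue()->17, []
enqueue(44) -> [44]
enqueue(23) -> [44, 23]
enqueue(36) -> [44, 23, 36]
enqueue(44) -> [44, 23, 36, 44]

Final queue: [44, 23, 36, 44]


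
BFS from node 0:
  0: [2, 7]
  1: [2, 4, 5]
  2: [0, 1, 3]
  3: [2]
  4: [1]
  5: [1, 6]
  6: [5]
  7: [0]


Visit 0, enqueue [2, 7]
Visit 2, enqueue [1, 3]
Visit 7, enqueue []
Visit 1, enqueue [4, 5]
Visit 3, enqueue []
Visit 4, enqueue []
Visit 5, enqueue [6]
Visit 6, enqueue []

BFS order: [0, 2, 7, 1, 3, 4, 5, 6]


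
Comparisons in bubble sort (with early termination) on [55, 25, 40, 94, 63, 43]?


Algorithm: bubble sort (with early termination)
Input: [55, 25, 40, 94, 63, 43]
Sorted: [25, 40, 43, 55, 63, 94]

14


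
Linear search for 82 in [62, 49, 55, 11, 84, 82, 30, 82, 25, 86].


i=0: 62!=82
i=1: 49!=82
i=2: 55!=82
i=3: 11!=82
i=4: 84!=82
i=5: 82==82 found!

Found at 5, 6 comps


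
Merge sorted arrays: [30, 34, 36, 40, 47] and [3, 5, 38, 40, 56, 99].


Take 3 from B
Take 5 from B
Take 30 from A
Take 34 from A
Take 36 from A
Take 38 from B
Take 40 from A
Take 40 from B
Take 47 from A

Merged: [3, 5, 30, 34, 36, 38, 40, 40, 47, 56, 99]


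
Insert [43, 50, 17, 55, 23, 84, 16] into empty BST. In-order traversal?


Insert 43: root
Insert 50: R from 43
Insert 17: L from 43
Insert 55: R from 43 -> R from 50
Insert 23: L from 43 -> R from 17
Insert 84: R from 43 -> R from 50 -> R from 55
Insert 16: L from 43 -> L from 17

In-order: [16, 17, 23, 43, 50, 55, 84]


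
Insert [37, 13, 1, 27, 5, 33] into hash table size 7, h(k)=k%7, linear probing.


Insert 37: h=2 -> slot 2
Insert 13: h=6 -> slot 6
Insert 1: h=1 -> slot 1
Insert 27: h=6, 1 probes -> slot 0
Insert 5: h=5 -> slot 5
Insert 33: h=5, 5 probes -> slot 3

Table: [27, 1, 37, 33, None, 5, 13]


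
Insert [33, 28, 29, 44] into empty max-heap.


Insert 33: [33]
Insert 28: [33, 28]
Insert 29: [33, 28, 29]
Insert 44: [44, 33, 29, 28]

Final heap: [44, 33, 29, 28]


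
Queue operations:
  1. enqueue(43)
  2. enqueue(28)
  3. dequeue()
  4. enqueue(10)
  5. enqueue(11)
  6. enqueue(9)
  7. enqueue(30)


enqueue(43) -> [43]
enqueue(28) -> [43, 28]
dequeue()->43, [28]
enqueue(10) -> [28, 10]
enqueue(11) -> [28, 10, 11]
enqueue(9) -> [28, 10, 11, 9]
enqueue(30) -> [28, 10, 11, 9, 30]

Final queue: [28, 10, 11, 9, 30]


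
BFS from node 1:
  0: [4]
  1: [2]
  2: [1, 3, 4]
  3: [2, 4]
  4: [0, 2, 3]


Visit 1, enqueue [2]
Visit 2, enqueue [3, 4]
Visit 3, enqueue []
Visit 4, enqueue [0]
Visit 0, enqueue []

BFS order: [1, 2, 3, 4, 0]


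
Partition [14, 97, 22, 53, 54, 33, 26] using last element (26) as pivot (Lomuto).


Pivot: 26
  14 <= 26: advance i (no swap)
  22 <= 26: swap -> [14, 22, 97, 53, 54, 33, 26]
Place pivot at 2: [14, 22, 26, 53, 54, 33, 97]

Partitioned: [14, 22, 26, 53, 54, 33, 97]


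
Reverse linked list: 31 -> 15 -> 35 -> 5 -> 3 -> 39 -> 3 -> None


Step 1: curr=31, set curr.next=prev(None) | reversed so far: 31
Step 2: curr=15, set curr.next=prev(31) | reversed so far: 15 -> 31
Step 3: curr=35, set curr.next=prev(15) | reversed so far: 35 -> 15 -> 31
Step 4: curr=5, set curr.next=prev(35) | reversed so far: 5 -> 35 -> 15 -> 31
Step 5: curr=3, set curr.next=prev(5) | reversed so far: 3 -> 5 -> 35 -> 15 -> 31
Step 6: curr=39, set curr.next=prev(3) | reversed so far: 39 -> 3 -> 5 -> 35 -> 15 -> 31
Step 7: curr=3, set curr.next=prev(39) | reversed so far: 3 -> 39 -> 3 -> 5 -> 35 -> 15 -> 31

3 -> 39 -> 3 -> 5 -> 35 -> 15 -> 31 -> None


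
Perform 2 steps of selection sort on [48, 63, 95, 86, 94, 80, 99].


Initial: [48, 63, 95, 86, 94, 80, 99]
Step 1: min=48 at 0
  Swap: [48, 63, 95, 86, 94, 80, 99]
Step 2: min=63 at 1
  Swap: [48, 63, 95, 86, 94, 80, 99]

After 2 steps: [48, 63, 95, 86, 94, 80, 99]


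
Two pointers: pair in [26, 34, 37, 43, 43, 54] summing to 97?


lo=0(26)+hi=5(54)=80
lo=1(34)+hi=5(54)=88
lo=2(37)+hi=5(54)=91
lo=3(43)+hi=5(54)=97

Yes: 43+54=97


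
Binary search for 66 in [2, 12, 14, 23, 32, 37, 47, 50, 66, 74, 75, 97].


Step 1: lo=0, hi=11, mid=5, val=37
Step 2: lo=6, hi=11, mid=8, val=66

Found at index 8


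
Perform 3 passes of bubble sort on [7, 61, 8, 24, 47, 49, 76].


Initial: [7, 61, 8, 24, 47, 49, 76]
Pass 1: [7, 8, 24, 47, 49, 61, 76] (4 swaps)
Pass 2: [7, 8, 24, 47, 49, 61, 76] (0 swaps)
Pass 3: [7, 8, 24, 47, 49, 61, 76] (0 swaps)

After 3 passes: [7, 8, 24, 47, 49, 61, 76]


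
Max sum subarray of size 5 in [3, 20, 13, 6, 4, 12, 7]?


[0:5]: 46
[1:6]: 55
[2:7]: 42

Max: 55 at [1:6]


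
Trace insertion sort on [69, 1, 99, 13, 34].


Initial: [69, 1, 99, 13, 34]
Insert 1: [1, 69, 99, 13, 34]
Insert 99: [1, 69, 99, 13, 34]
Insert 13: [1, 13, 69, 99, 34]
Insert 34: [1, 13, 34, 69, 99]

Sorted: [1, 13, 34, 69, 99]


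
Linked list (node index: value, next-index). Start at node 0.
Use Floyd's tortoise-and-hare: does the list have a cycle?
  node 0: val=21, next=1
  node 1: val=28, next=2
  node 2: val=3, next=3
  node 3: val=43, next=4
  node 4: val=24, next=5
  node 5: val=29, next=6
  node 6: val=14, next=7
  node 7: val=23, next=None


Floyd's tortoise (slow, +1) and hare (fast, +2):
  init: slow=0, fast=0
  step 1: slow=1, fast=2
  step 2: slow=2, fast=4
  step 3: slow=3, fast=6
  step 4: fast 6->7->None, no cycle

Cycle: no


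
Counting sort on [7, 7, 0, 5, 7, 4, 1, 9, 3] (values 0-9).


Input: [7, 7, 0, 5, 7, 4, 1, 9, 3]
Counts: [1, 1, 0, 1, 1, 1, 0, 3, 0, 1]

Sorted: [0, 1, 3, 4, 5, 7, 7, 7, 9]


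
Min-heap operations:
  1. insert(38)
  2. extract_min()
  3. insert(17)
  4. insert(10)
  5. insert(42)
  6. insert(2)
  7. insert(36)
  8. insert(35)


insert(38) -> [38]
extract_min()->38, []
insert(17) -> [17]
insert(10) -> [10, 17]
insert(42) -> [10, 17, 42]
insert(2) -> [2, 10, 42, 17]
insert(36) -> [2, 10, 42, 17, 36]
insert(35) -> [2, 10, 35, 17, 36, 42]

Final heap: [2, 10, 35, 17, 36, 42]


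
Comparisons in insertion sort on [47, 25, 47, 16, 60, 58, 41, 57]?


Algorithm: insertion sort
Input: [47, 25, 47, 16, 60, 58, 41, 57]
Sorted: [16, 25, 41, 47, 47, 57, 58, 60]

16


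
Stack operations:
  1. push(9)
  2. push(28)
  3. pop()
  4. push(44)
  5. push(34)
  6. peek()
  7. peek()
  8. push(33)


push(9) -> [9]
push(28) -> [9, 28]
pop()->28, [9]
push(44) -> [9, 44]
push(34) -> [9, 44, 34]
peek()->34
peek()->34
push(33) -> [9, 44, 34, 33]

Final stack: [9, 44, 34, 33]


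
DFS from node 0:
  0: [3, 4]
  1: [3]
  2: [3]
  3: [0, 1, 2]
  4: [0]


Visit 0, push [4, 3]
Visit 3, push [2, 1]
Visit 1, push []
Visit 2, push []
Visit 4, push []

DFS order: [0, 3, 1, 2, 4]


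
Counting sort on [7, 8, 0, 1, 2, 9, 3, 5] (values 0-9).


Input: [7, 8, 0, 1, 2, 9, 3, 5]
Counts: [1, 1, 1, 1, 0, 1, 0, 1, 1, 1]

Sorted: [0, 1, 2, 3, 5, 7, 8, 9]


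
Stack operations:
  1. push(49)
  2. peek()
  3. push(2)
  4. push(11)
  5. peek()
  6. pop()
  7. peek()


push(49) -> [49]
peek()->49
push(2) -> [49, 2]
push(11) -> [49, 2, 11]
peek()->11
pop()->11, [49, 2]
peek()->2

Final stack: [49, 2]


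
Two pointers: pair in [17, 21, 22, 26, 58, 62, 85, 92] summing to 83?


lo=0(17)+hi=7(92)=109
lo=0(17)+hi=6(85)=102
lo=0(17)+hi=5(62)=79
lo=1(21)+hi=5(62)=83

Yes: 21+62=83


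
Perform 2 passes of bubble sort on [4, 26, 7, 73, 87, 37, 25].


Initial: [4, 26, 7, 73, 87, 37, 25]
Pass 1: [4, 7, 26, 73, 37, 25, 87] (3 swaps)
Pass 2: [4, 7, 26, 37, 25, 73, 87] (2 swaps)

After 2 passes: [4, 7, 26, 37, 25, 73, 87]


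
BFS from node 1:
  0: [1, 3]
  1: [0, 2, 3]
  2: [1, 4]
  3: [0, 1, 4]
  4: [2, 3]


Visit 1, enqueue [0, 2, 3]
Visit 0, enqueue []
Visit 2, enqueue [4]
Visit 3, enqueue []
Visit 4, enqueue []

BFS order: [1, 0, 2, 3, 4]


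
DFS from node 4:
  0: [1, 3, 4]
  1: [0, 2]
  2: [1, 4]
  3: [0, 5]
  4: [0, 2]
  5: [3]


Visit 4, push [2, 0]
Visit 0, push [3, 1]
Visit 1, push [2]
Visit 2, push []
Visit 3, push [5]
Visit 5, push []

DFS order: [4, 0, 1, 2, 3, 5]


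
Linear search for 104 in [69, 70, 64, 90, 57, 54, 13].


i=0: 69!=104
i=1: 70!=104
i=2: 64!=104
i=3: 90!=104
i=4: 57!=104
i=5: 54!=104
i=6: 13!=104

Not found, 7 comps


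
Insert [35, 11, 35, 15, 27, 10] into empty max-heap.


Insert 35: [35]
Insert 11: [35, 11]
Insert 35: [35, 11, 35]
Insert 15: [35, 15, 35, 11]
Insert 27: [35, 27, 35, 11, 15]
Insert 10: [35, 27, 35, 11, 15, 10]

Final heap: [35, 27, 35, 11, 15, 10]


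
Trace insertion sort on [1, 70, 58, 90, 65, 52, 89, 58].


Initial: [1, 70, 58, 90, 65, 52, 89, 58]
Insert 70: [1, 70, 58, 90, 65, 52, 89, 58]
Insert 58: [1, 58, 70, 90, 65, 52, 89, 58]
Insert 90: [1, 58, 70, 90, 65, 52, 89, 58]
Insert 65: [1, 58, 65, 70, 90, 52, 89, 58]
Insert 52: [1, 52, 58, 65, 70, 90, 89, 58]
Insert 89: [1, 52, 58, 65, 70, 89, 90, 58]
Insert 58: [1, 52, 58, 58, 65, 70, 89, 90]

Sorted: [1, 52, 58, 58, 65, 70, 89, 90]


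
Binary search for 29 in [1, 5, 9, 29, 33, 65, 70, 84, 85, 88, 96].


Step 1: lo=0, hi=10, mid=5, val=65
Step 2: lo=0, hi=4, mid=2, val=9
Step 3: lo=3, hi=4, mid=3, val=29

Found at index 3


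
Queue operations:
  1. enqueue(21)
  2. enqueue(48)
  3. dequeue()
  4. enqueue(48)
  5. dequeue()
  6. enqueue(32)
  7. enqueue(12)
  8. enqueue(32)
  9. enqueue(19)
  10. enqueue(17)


enqueue(21) -> [21]
enqueue(48) -> [21, 48]
dequeue()->21, [48]
enqueue(48) -> [48, 48]
dequeue()->48, [48]
enqueue(32) -> [48, 32]
enqueue(12) -> [48, 32, 12]
enqueue(32) -> [48, 32, 12, 32]
enqueue(19) -> [48, 32, 12, 32, 19]
enqueue(17) -> [48, 32, 12, 32, 19, 17]

Final queue: [48, 32, 12, 32, 19, 17]


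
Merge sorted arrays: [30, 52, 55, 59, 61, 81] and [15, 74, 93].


Take 15 from B
Take 30 from A
Take 52 from A
Take 55 from A
Take 59 from A
Take 61 from A
Take 74 from B
Take 81 from A

Merged: [15, 30, 52, 55, 59, 61, 74, 81, 93]


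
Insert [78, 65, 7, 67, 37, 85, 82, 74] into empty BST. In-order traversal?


Insert 78: root
Insert 65: L from 78
Insert 7: L from 78 -> L from 65
Insert 67: L from 78 -> R from 65
Insert 37: L from 78 -> L from 65 -> R from 7
Insert 85: R from 78
Insert 82: R from 78 -> L from 85
Insert 74: L from 78 -> R from 65 -> R from 67

In-order: [7, 37, 65, 67, 74, 78, 82, 85]


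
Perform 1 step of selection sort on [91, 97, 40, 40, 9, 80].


Initial: [91, 97, 40, 40, 9, 80]
Step 1: min=9 at 4
  Swap: [9, 97, 40, 40, 91, 80]

After 1 step: [9, 97, 40, 40, 91, 80]


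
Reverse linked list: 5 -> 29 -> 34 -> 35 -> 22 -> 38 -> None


Step 1: curr=5, set curr.next=prev(None) | reversed so far: 5
Step 2: curr=29, set curr.next=prev(5) | reversed so far: 29 -> 5
Step 3: curr=34, set curr.next=prev(29) | reversed so far: 34 -> 29 -> 5
Step 4: curr=35, set curr.next=prev(34) | reversed so far: 35 -> 34 -> 29 -> 5
Step 5: curr=22, set curr.next=prev(35) | reversed so far: 22 -> 35 -> 34 -> 29 -> 5
Step 6: curr=38, set curr.next=prev(22) | reversed so far: 38 -> 22 -> 35 -> 34 -> 29 -> 5

38 -> 22 -> 35 -> 34 -> 29 -> 5 -> None


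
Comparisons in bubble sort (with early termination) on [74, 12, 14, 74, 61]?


Algorithm: bubble sort (with early termination)
Input: [74, 12, 14, 74, 61]
Sorted: [12, 14, 61, 74, 74]

9


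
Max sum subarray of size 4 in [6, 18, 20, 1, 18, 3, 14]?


[0:4]: 45
[1:5]: 57
[2:6]: 42
[3:7]: 36

Max: 57 at [1:5]


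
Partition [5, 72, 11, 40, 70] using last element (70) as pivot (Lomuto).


Pivot: 70
  5 <= 70: advance i (no swap)
  11 <= 70: swap -> [5, 11, 72, 40, 70]
  40 <= 70: swap -> [5, 11, 40, 72, 70]
Place pivot at 3: [5, 11, 40, 70, 72]

Partitioned: [5, 11, 40, 70, 72]


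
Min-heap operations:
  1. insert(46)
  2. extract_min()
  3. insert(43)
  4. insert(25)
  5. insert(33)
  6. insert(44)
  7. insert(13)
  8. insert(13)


insert(46) -> [46]
extract_min()->46, []
insert(43) -> [43]
insert(25) -> [25, 43]
insert(33) -> [25, 43, 33]
insert(44) -> [25, 43, 33, 44]
insert(13) -> [13, 25, 33, 44, 43]
insert(13) -> [13, 25, 13, 44, 43, 33]

Final heap: [13, 25, 13, 44, 43, 33]


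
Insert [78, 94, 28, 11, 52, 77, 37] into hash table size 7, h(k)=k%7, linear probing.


Insert 78: h=1 -> slot 1
Insert 94: h=3 -> slot 3
Insert 28: h=0 -> slot 0
Insert 11: h=4 -> slot 4
Insert 52: h=3, 2 probes -> slot 5
Insert 77: h=0, 2 probes -> slot 2
Insert 37: h=2, 4 probes -> slot 6

Table: [28, 78, 77, 94, 11, 52, 37]


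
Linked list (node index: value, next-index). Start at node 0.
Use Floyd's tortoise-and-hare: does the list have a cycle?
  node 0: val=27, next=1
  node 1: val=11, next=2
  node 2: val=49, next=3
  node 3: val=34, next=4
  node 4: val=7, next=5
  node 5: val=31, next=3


Floyd's tortoise (slow, +1) and hare (fast, +2):
  init: slow=0, fast=0
  step 1: slow=1, fast=2
  step 2: slow=2, fast=4
  step 3: slow=3, fast=3
  slow == fast at node 3: cycle detected

Cycle: yes


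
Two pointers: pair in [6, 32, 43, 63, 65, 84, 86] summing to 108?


lo=0(6)+hi=6(86)=92
lo=1(32)+hi=6(86)=118
lo=1(32)+hi=5(84)=116
lo=1(32)+hi=4(65)=97
lo=2(43)+hi=4(65)=108

Yes: 43+65=108


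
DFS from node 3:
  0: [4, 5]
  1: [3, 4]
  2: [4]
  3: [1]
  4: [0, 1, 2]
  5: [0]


Visit 3, push [1]
Visit 1, push [4]
Visit 4, push [2, 0]
Visit 0, push [5]
Visit 5, push []
Visit 2, push []

DFS order: [3, 1, 4, 0, 5, 2]


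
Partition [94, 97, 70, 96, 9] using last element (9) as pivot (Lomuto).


Pivot: 9
Place pivot at 0: [9, 97, 70, 96, 94]

Partitioned: [9, 97, 70, 96, 94]


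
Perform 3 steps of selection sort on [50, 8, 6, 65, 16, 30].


Initial: [50, 8, 6, 65, 16, 30]
Step 1: min=6 at 2
  Swap: [6, 8, 50, 65, 16, 30]
Step 2: min=8 at 1
  Swap: [6, 8, 50, 65, 16, 30]
Step 3: min=16 at 4
  Swap: [6, 8, 16, 65, 50, 30]

After 3 steps: [6, 8, 16, 65, 50, 30]


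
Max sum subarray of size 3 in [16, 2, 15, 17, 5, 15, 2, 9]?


[0:3]: 33
[1:4]: 34
[2:5]: 37
[3:6]: 37
[4:7]: 22
[5:8]: 26

Max: 37 at [2:5]


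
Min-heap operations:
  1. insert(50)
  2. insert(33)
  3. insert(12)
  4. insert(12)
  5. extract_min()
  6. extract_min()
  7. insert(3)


insert(50) -> [50]
insert(33) -> [33, 50]
insert(12) -> [12, 50, 33]
insert(12) -> [12, 12, 33, 50]
extract_min()->12, [12, 50, 33]
extract_min()->12, [33, 50]
insert(3) -> [3, 50, 33]

Final heap: [3, 50, 33]


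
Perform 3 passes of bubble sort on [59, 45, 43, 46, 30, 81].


Initial: [59, 45, 43, 46, 30, 81]
Pass 1: [45, 43, 46, 30, 59, 81] (4 swaps)
Pass 2: [43, 45, 30, 46, 59, 81] (2 swaps)
Pass 3: [43, 30, 45, 46, 59, 81] (1 swaps)

After 3 passes: [43, 30, 45, 46, 59, 81]


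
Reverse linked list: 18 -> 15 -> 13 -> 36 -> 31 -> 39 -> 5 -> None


Step 1: curr=18, set curr.next=prev(None) | reversed so far: 18
Step 2: curr=15, set curr.next=prev(18) | reversed so far: 15 -> 18
Step 3: curr=13, set curr.next=prev(15) | reversed so far: 13 -> 15 -> 18
Step 4: curr=36, set curr.next=prev(13) | reversed so far: 36 -> 13 -> 15 -> 18
Step 5: curr=31, set curr.next=prev(36) | reversed so far: 31 -> 36 -> 13 -> 15 -> 18
Step 6: curr=39, set curr.next=prev(31) | reversed so far: 39 -> 31 -> 36 -> 13 -> 15 -> 18
Step 7: curr=5, set curr.next=prev(39) | reversed so far: 5 -> 39 -> 31 -> 36 -> 13 -> 15 -> 18

5 -> 39 -> 31 -> 36 -> 13 -> 15 -> 18 -> None


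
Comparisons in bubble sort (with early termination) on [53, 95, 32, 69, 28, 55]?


Algorithm: bubble sort (with early termination)
Input: [53, 95, 32, 69, 28, 55]
Sorted: [28, 32, 53, 55, 69, 95]

15


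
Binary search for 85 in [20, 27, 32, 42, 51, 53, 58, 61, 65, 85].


Step 1: lo=0, hi=9, mid=4, val=51
Step 2: lo=5, hi=9, mid=7, val=61
Step 3: lo=8, hi=9, mid=8, val=65
Step 4: lo=9, hi=9, mid=9, val=85

Found at index 9


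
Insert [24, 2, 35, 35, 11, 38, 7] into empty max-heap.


Insert 24: [24]
Insert 2: [24, 2]
Insert 35: [35, 2, 24]
Insert 35: [35, 35, 24, 2]
Insert 11: [35, 35, 24, 2, 11]
Insert 38: [38, 35, 35, 2, 11, 24]
Insert 7: [38, 35, 35, 2, 11, 24, 7]

Final heap: [38, 35, 35, 2, 11, 24, 7]


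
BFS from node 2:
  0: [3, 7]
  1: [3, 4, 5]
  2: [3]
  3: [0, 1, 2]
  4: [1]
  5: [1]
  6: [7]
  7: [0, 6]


Visit 2, enqueue [3]
Visit 3, enqueue [0, 1]
Visit 0, enqueue [7]
Visit 1, enqueue [4, 5]
Visit 7, enqueue [6]
Visit 4, enqueue []
Visit 5, enqueue []
Visit 6, enqueue []

BFS order: [2, 3, 0, 1, 7, 4, 5, 6]


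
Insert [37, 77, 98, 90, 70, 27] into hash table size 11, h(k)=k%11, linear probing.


Insert 37: h=4 -> slot 4
Insert 77: h=0 -> slot 0
Insert 98: h=10 -> slot 10
Insert 90: h=2 -> slot 2
Insert 70: h=4, 1 probes -> slot 5
Insert 27: h=5, 1 probes -> slot 6

Table: [77, None, 90, None, 37, 70, 27, None, None, None, 98]


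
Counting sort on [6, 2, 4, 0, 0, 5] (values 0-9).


Input: [6, 2, 4, 0, 0, 5]
Counts: [2, 0, 1, 0, 1, 1, 1, 0, 0, 0]

Sorted: [0, 0, 2, 4, 5, 6]


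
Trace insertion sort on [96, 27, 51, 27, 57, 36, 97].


Initial: [96, 27, 51, 27, 57, 36, 97]
Insert 27: [27, 96, 51, 27, 57, 36, 97]
Insert 51: [27, 51, 96, 27, 57, 36, 97]
Insert 27: [27, 27, 51, 96, 57, 36, 97]
Insert 57: [27, 27, 51, 57, 96, 36, 97]
Insert 36: [27, 27, 36, 51, 57, 96, 97]
Insert 97: [27, 27, 36, 51, 57, 96, 97]

Sorted: [27, 27, 36, 51, 57, 96, 97]


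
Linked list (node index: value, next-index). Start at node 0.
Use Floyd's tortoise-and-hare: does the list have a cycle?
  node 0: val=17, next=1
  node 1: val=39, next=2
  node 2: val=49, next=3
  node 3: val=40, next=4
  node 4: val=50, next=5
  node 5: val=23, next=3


Floyd's tortoise (slow, +1) and hare (fast, +2):
  init: slow=0, fast=0
  step 1: slow=1, fast=2
  step 2: slow=2, fast=4
  step 3: slow=3, fast=3
  slow == fast at node 3: cycle detected

Cycle: yes


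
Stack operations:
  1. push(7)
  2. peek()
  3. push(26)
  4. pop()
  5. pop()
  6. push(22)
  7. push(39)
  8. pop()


push(7) -> [7]
peek()->7
push(26) -> [7, 26]
pop()->26, [7]
pop()->7, []
push(22) -> [22]
push(39) -> [22, 39]
pop()->39, [22]

Final stack: [22]


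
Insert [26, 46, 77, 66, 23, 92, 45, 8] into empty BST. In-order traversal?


Insert 26: root
Insert 46: R from 26
Insert 77: R from 26 -> R from 46
Insert 66: R from 26 -> R from 46 -> L from 77
Insert 23: L from 26
Insert 92: R from 26 -> R from 46 -> R from 77
Insert 45: R from 26 -> L from 46
Insert 8: L from 26 -> L from 23

In-order: [8, 23, 26, 45, 46, 66, 77, 92]


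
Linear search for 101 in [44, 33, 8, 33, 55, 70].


i=0: 44!=101
i=1: 33!=101
i=2: 8!=101
i=3: 33!=101
i=4: 55!=101
i=5: 70!=101

Not found, 6 comps


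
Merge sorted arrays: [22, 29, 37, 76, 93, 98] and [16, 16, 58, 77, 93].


Take 16 from B
Take 16 from B
Take 22 from A
Take 29 from A
Take 37 from A
Take 58 from B
Take 76 from A
Take 77 from B
Take 93 from A
Take 93 from B

Merged: [16, 16, 22, 29, 37, 58, 76, 77, 93, 93, 98]


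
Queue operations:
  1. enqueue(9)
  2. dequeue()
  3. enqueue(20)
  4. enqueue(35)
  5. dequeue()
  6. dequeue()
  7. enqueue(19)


enqueue(9) -> [9]
dequeue()->9, []
enqueue(20) -> [20]
enqueue(35) -> [20, 35]
dequeue()->20, [35]
dequeue()->35, []
enqueue(19) -> [19]

Final queue: [19]


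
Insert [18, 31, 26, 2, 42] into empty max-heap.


Insert 18: [18]
Insert 31: [31, 18]
Insert 26: [31, 18, 26]
Insert 2: [31, 18, 26, 2]
Insert 42: [42, 31, 26, 2, 18]

Final heap: [42, 31, 26, 2, 18]


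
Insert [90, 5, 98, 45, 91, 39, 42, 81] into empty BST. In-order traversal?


Insert 90: root
Insert 5: L from 90
Insert 98: R from 90
Insert 45: L from 90 -> R from 5
Insert 91: R from 90 -> L from 98
Insert 39: L from 90 -> R from 5 -> L from 45
Insert 42: L from 90 -> R from 5 -> L from 45 -> R from 39
Insert 81: L from 90 -> R from 5 -> R from 45

In-order: [5, 39, 42, 45, 81, 90, 91, 98]


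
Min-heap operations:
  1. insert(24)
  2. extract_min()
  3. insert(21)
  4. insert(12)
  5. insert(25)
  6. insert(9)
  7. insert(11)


insert(24) -> [24]
extract_min()->24, []
insert(21) -> [21]
insert(12) -> [12, 21]
insert(25) -> [12, 21, 25]
insert(9) -> [9, 12, 25, 21]
insert(11) -> [9, 11, 25, 21, 12]

Final heap: [9, 11, 25, 21, 12]


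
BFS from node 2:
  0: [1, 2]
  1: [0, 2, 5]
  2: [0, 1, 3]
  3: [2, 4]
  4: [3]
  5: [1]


Visit 2, enqueue [0, 1, 3]
Visit 0, enqueue []
Visit 1, enqueue [5]
Visit 3, enqueue [4]
Visit 5, enqueue []
Visit 4, enqueue []

BFS order: [2, 0, 1, 3, 5, 4]


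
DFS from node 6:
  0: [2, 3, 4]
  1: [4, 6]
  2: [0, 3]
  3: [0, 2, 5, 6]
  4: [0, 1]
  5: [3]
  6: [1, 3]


Visit 6, push [3, 1]
Visit 1, push [4]
Visit 4, push [0]
Visit 0, push [3, 2]
Visit 2, push [3]
Visit 3, push [5]
Visit 5, push []

DFS order: [6, 1, 4, 0, 2, 3, 5]


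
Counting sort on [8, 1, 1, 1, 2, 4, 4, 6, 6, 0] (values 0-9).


Input: [8, 1, 1, 1, 2, 4, 4, 6, 6, 0]
Counts: [1, 3, 1, 0, 2, 0, 2, 0, 1, 0]

Sorted: [0, 1, 1, 1, 2, 4, 4, 6, 6, 8]


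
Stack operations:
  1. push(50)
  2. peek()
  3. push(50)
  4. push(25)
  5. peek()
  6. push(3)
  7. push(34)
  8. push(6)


push(50) -> [50]
peek()->50
push(50) -> [50, 50]
push(25) -> [50, 50, 25]
peek()->25
push(3) -> [50, 50, 25, 3]
push(34) -> [50, 50, 25, 3, 34]
push(6) -> [50, 50, 25, 3, 34, 6]

Final stack: [50, 50, 25, 3, 34, 6]


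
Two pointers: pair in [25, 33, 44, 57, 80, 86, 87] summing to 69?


lo=0(25)+hi=6(87)=112
lo=0(25)+hi=5(86)=111
lo=0(25)+hi=4(80)=105
lo=0(25)+hi=3(57)=82
lo=0(25)+hi=2(44)=69

Yes: 25+44=69


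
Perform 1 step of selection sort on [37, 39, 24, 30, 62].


Initial: [37, 39, 24, 30, 62]
Step 1: min=24 at 2
  Swap: [24, 39, 37, 30, 62]

After 1 step: [24, 39, 37, 30, 62]


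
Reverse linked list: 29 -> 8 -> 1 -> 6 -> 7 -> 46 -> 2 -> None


Step 1: curr=29, set curr.next=prev(None) | reversed so far: 29
Step 2: curr=8, set curr.next=prev(29) | reversed so far: 8 -> 29
Step 3: curr=1, set curr.next=prev(8) | reversed so far: 1 -> 8 -> 29
Step 4: curr=6, set curr.next=prev(1) | reversed so far: 6 -> 1 -> 8 -> 29
Step 5: curr=7, set curr.next=prev(6) | reversed so far: 7 -> 6 -> 1 -> 8 -> 29
Step 6: curr=46, set curr.next=prev(7) | reversed so far: 46 -> 7 -> 6 -> 1 -> 8 -> 29
Step 7: curr=2, set curr.next=prev(46) | reversed so far: 2 -> 46 -> 7 -> 6 -> 1 -> 8 -> 29

2 -> 46 -> 7 -> 6 -> 1 -> 8 -> 29 -> None


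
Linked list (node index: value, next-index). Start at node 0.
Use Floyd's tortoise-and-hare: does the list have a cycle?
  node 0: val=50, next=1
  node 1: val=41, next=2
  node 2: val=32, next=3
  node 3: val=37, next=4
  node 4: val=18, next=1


Floyd's tortoise (slow, +1) and hare (fast, +2):
  init: slow=0, fast=0
  step 1: slow=1, fast=2
  step 2: slow=2, fast=4
  step 3: slow=3, fast=2
  step 4: slow=4, fast=4
  slow == fast at node 4: cycle detected

Cycle: yes


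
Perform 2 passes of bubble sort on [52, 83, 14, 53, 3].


Initial: [52, 83, 14, 53, 3]
Pass 1: [52, 14, 53, 3, 83] (3 swaps)
Pass 2: [14, 52, 3, 53, 83] (2 swaps)

After 2 passes: [14, 52, 3, 53, 83]


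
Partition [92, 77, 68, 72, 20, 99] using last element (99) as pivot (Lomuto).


Pivot: 99
  92 <= 99: advance i (no swap)
  77 <= 99: advance i (no swap)
  68 <= 99: advance i (no swap)
  72 <= 99: advance i (no swap)
  20 <= 99: advance i (no swap)
Place pivot at 5: [92, 77, 68, 72, 20, 99]

Partitioned: [92, 77, 68, 72, 20, 99]


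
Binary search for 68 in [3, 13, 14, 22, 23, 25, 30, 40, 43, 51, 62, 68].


Step 1: lo=0, hi=11, mid=5, val=25
Step 2: lo=6, hi=11, mid=8, val=43
Step 3: lo=9, hi=11, mid=10, val=62
Step 4: lo=11, hi=11, mid=11, val=68

Found at index 11


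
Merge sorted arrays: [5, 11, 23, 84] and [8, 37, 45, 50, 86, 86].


Take 5 from A
Take 8 from B
Take 11 from A
Take 23 from A
Take 37 from B
Take 45 from B
Take 50 from B
Take 84 from A

Merged: [5, 8, 11, 23, 37, 45, 50, 84, 86, 86]


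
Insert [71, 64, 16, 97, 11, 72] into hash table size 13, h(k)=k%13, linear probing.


Insert 71: h=6 -> slot 6
Insert 64: h=12 -> slot 12
Insert 16: h=3 -> slot 3
Insert 97: h=6, 1 probes -> slot 7
Insert 11: h=11 -> slot 11
Insert 72: h=7, 1 probes -> slot 8

Table: [None, None, None, 16, None, None, 71, 97, 72, None, None, 11, 64]


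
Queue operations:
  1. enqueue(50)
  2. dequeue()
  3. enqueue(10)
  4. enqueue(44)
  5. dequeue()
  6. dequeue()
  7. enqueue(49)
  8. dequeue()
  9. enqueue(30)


enqueue(50) -> [50]
dequeue()->50, []
enqueue(10) -> [10]
enqueue(44) -> [10, 44]
dequeue()->10, [44]
dequeue()->44, []
enqueue(49) -> [49]
dequeue()->49, []
enqueue(30) -> [30]

Final queue: [30]


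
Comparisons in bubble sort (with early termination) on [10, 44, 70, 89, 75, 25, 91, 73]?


Algorithm: bubble sort (with early termination)
Input: [10, 44, 70, 89, 75, 25, 91, 73]
Sorted: [10, 25, 44, 70, 73, 75, 89, 91]

25


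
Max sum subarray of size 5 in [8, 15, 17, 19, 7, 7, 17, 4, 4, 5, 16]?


[0:5]: 66
[1:6]: 65
[2:7]: 67
[3:8]: 54
[4:9]: 39
[5:10]: 37
[6:11]: 46

Max: 67 at [2:7]


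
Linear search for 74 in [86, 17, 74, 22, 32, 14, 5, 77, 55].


i=0: 86!=74
i=1: 17!=74
i=2: 74==74 found!

Found at 2, 3 comps


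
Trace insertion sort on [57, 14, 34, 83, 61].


Initial: [57, 14, 34, 83, 61]
Insert 14: [14, 57, 34, 83, 61]
Insert 34: [14, 34, 57, 83, 61]
Insert 83: [14, 34, 57, 83, 61]
Insert 61: [14, 34, 57, 61, 83]

Sorted: [14, 34, 57, 61, 83]


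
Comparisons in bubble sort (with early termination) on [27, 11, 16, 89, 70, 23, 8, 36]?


Algorithm: bubble sort (with early termination)
Input: [27, 11, 16, 89, 70, 23, 8, 36]
Sorted: [8, 11, 16, 23, 27, 36, 70, 89]

28


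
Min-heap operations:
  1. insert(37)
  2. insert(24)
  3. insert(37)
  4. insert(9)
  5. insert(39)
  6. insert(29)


insert(37) -> [37]
insert(24) -> [24, 37]
insert(37) -> [24, 37, 37]
insert(9) -> [9, 24, 37, 37]
insert(39) -> [9, 24, 37, 37, 39]
insert(29) -> [9, 24, 29, 37, 39, 37]

Final heap: [9, 24, 29, 37, 39, 37]


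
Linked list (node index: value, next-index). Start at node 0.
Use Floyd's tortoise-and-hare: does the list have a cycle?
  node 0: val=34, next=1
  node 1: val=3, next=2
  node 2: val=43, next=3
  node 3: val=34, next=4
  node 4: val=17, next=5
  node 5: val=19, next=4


Floyd's tortoise (slow, +1) and hare (fast, +2):
  init: slow=0, fast=0
  step 1: slow=1, fast=2
  step 2: slow=2, fast=4
  step 3: slow=3, fast=4
  step 4: slow=4, fast=4
  slow == fast at node 4: cycle detected

Cycle: yes


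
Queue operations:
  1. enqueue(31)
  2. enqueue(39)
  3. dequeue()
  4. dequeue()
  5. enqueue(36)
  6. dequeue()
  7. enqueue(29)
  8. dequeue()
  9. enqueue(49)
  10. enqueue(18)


enqueue(31) -> [31]
enqueue(39) -> [31, 39]
dequeue()->31, [39]
dequeue()->39, []
enqueue(36) -> [36]
dequeue()->36, []
enqueue(29) -> [29]
dequeue()->29, []
enqueue(49) -> [49]
enqueue(18) -> [49, 18]

Final queue: [49, 18]


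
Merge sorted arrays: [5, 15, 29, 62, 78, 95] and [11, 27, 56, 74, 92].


Take 5 from A
Take 11 from B
Take 15 from A
Take 27 from B
Take 29 from A
Take 56 from B
Take 62 from A
Take 74 from B
Take 78 from A
Take 92 from B

Merged: [5, 11, 15, 27, 29, 56, 62, 74, 78, 92, 95]


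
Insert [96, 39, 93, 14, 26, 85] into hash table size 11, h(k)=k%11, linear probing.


Insert 96: h=8 -> slot 8
Insert 39: h=6 -> slot 6
Insert 93: h=5 -> slot 5
Insert 14: h=3 -> slot 3
Insert 26: h=4 -> slot 4
Insert 85: h=8, 1 probes -> slot 9

Table: [None, None, None, 14, 26, 93, 39, None, 96, 85, None]


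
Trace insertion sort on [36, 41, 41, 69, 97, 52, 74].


Initial: [36, 41, 41, 69, 97, 52, 74]
Insert 41: [36, 41, 41, 69, 97, 52, 74]
Insert 41: [36, 41, 41, 69, 97, 52, 74]
Insert 69: [36, 41, 41, 69, 97, 52, 74]
Insert 97: [36, 41, 41, 69, 97, 52, 74]
Insert 52: [36, 41, 41, 52, 69, 97, 74]
Insert 74: [36, 41, 41, 52, 69, 74, 97]

Sorted: [36, 41, 41, 52, 69, 74, 97]


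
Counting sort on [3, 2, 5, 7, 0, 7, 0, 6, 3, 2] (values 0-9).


Input: [3, 2, 5, 7, 0, 7, 0, 6, 3, 2]
Counts: [2, 0, 2, 2, 0, 1, 1, 2, 0, 0]

Sorted: [0, 0, 2, 2, 3, 3, 5, 6, 7, 7]


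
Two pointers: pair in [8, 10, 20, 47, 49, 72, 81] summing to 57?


lo=0(8)+hi=6(81)=89
lo=0(8)+hi=5(72)=80
lo=0(8)+hi=4(49)=57

Yes: 8+49=57


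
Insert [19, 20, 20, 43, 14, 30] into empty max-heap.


Insert 19: [19]
Insert 20: [20, 19]
Insert 20: [20, 19, 20]
Insert 43: [43, 20, 20, 19]
Insert 14: [43, 20, 20, 19, 14]
Insert 30: [43, 20, 30, 19, 14, 20]

Final heap: [43, 20, 30, 19, 14, 20]


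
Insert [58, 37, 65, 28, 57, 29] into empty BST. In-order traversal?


Insert 58: root
Insert 37: L from 58
Insert 65: R from 58
Insert 28: L from 58 -> L from 37
Insert 57: L from 58 -> R from 37
Insert 29: L from 58 -> L from 37 -> R from 28

In-order: [28, 29, 37, 57, 58, 65]


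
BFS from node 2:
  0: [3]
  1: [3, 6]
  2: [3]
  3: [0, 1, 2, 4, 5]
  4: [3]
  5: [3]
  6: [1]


Visit 2, enqueue [3]
Visit 3, enqueue [0, 1, 4, 5]
Visit 0, enqueue []
Visit 1, enqueue [6]
Visit 4, enqueue []
Visit 5, enqueue []
Visit 6, enqueue []

BFS order: [2, 3, 0, 1, 4, 5, 6]


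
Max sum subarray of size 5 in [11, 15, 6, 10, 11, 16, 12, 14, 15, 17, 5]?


[0:5]: 53
[1:6]: 58
[2:7]: 55
[3:8]: 63
[4:9]: 68
[5:10]: 74
[6:11]: 63

Max: 74 at [5:10]


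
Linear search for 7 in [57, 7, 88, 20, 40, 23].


i=0: 57!=7
i=1: 7==7 found!

Found at 1, 2 comps


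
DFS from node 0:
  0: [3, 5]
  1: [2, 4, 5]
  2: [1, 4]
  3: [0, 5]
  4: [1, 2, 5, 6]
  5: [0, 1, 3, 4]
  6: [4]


Visit 0, push [5, 3]
Visit 3, push [5]
Visit 5, push [4, 1]
Visit 1, push [4, 2]
Visit 2, push [4]
Visit 4, push [6]
Visit 6, push []

DFS order: [0, 3, 5, 1, 2, 4, 6]


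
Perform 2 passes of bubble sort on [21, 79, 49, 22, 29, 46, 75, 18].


Initial: [21, 79, 49, 22, 29, 46, 75, 18]
Pass 1: [21, 49, 22, 29, 46, 75, 18, 79] (6 swaps)
Pass 2: [21, 22, 29, 46, 49, 18, 75, 79] (4 swaps)

After 2 passes: [21, 22, 29, 46, 49, 18, 75, 79]


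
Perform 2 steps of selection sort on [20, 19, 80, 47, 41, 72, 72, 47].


Initial: [20, 19, 80, 47, 41, 72, 72, 47]
Step 1: min=19 at 1
  Swap: [19, 20, 80, 47, 41, 72, 72, 47]
Step 2: min=20 at 1
  Swap: [19, 20, 80, 47, 41, 72, 72, 47]

After 2 steps: [19, 20, 80, 47, 41, 72, 72, 47]


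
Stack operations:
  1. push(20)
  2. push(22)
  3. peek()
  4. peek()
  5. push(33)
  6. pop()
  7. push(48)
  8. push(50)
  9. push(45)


push(20) -> [20]
push(22) -> [20, 22]
peek()->22
peek()->22
push(33) -> [20, 22, 33]
pop()->33, [20, 22]
push(48) -> [20, 22, 48]
push(50) -> [20, 22, 48, 50]
push(45) -> [20, 22, 48, 50, 45]

Final stack: [20, 22, 48, 50, 45]


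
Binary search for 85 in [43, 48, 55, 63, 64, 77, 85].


Step 1: lo=0, hi=6, mid=3, val=63
Step 2: lo=4, hi=6, mid=5, val=77
Step 3: lo=6, hi=6, mid=6, val=85

Found at index 6


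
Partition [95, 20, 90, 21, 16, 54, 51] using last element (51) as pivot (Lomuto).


Pivot: 51
  20 <= 51: swap -> [20, 95, 90, 21, 16, 54, 51]
  21 <= 51: swap -> [20, 21, 90, 95, 16, 54, 51]
  16 <= 51: swap -> [20, 21, 16, 95, 90, 54, 51]
Place pivot at 3: [20, 21, 16, 51, 90, 54, 95]

Partitioned: [20, 21, 16, 51, 90, 54, 95]


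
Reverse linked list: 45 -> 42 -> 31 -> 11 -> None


Step 1: curr=45, set curr.next=prev(None) | reversed so far: 45
Step 2: curr=42, set curr.next=prev(45) | reversed so far: 42 -> 45
Step 3: curr=31, set curr.next=prev(42) | reversed so far: 31 -> 42 -> 45
Step 4: curr=11, set curr.next=prev(31) | reversed so far: 11 -> 31 -> 42 -> 45

11 -> 31 -> 42 -> 45 -> None


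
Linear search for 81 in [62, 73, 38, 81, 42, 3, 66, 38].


i=0: 62!=81
i=1: 73!=81
i=2: 38!=81
i=3: 81==81 found!

Found at 3, 4 comps


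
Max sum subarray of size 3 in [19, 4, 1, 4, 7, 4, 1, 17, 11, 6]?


[0:3]: 24
[1:4]: 9
[2:5]: 12
[3:6]: 15
[4:7]: 12
[5:8]: 22
[6:9]: 29
[7:10]: 34

Max: 34 at [7:10]


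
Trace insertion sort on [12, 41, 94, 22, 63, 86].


Initial: [12, 41, 94, 22, 63, 86]
Insert 41: [12, 41, 94, 22, 63, 86]
Insert 94: [12, 41, 94, 22, 63, 86]
Insert 22: [12, 22, 41, 94, 63, 86]
Insert 63: [12, 22, 41, 63, 94, 86]
Insert 86: [12, 22, 41, 63, 86, 94]

Sorted: [12, 22, 41, 63, 86, 94]


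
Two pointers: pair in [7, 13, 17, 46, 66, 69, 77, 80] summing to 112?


lo=0(7)+hi=7(80)=87
lo=1(13)+hi=7(80)=93
lo=2(17)+hi=7(80)=97
lo=3(46)+hi=7(80)=126
lo=3(46)+hi=6(77)=123
lo=3(46)+hi=5(69)=115
lo=3(46)+hi=4(66)=112

Yes: 46+66=112


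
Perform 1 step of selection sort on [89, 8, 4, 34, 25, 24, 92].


Initial: [89, 8, 4, 34, 25, 24, 92]
Step 1: min=4 at 2
  Swap: [4, 8, 89, 34, 25, 24, 92]

After 1 step: [4, 8, 89, 34, 25, 24, 92]


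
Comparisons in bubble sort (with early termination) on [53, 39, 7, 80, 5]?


Algorithm: bubble sort (with early termination)
Input: [53, 39, 7, 80, 5]
Sorted: [5, 7, 39, 53, 80]

10


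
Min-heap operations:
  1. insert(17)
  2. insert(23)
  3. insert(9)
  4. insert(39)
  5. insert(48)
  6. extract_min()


insert(17) -> [17]
insert(23) -> [17, 23]
insert(9) -> [9, 23, 17]
insert(39) -> [9, 23, 17, 39]
insert(48) -> [9, 23, 17, 39, 48]
extract_min()->9, [17, 23, 48, 39]

Final heap: [17, 23, 48, 39]


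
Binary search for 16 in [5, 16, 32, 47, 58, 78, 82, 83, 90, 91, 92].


Step 1: lo=0, hi=10, mid=5, val=78
Step 2: lo=0, hi=4, mid=2, val=32
Step 3: lo=0, hi=1, mid=0, val=5
Step 4: lo=1, hi=1, mid=1, val=16

Found at index 1


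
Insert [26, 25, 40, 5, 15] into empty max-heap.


Insert 26: [26]
Insert 25: [26, 25]
Insert 40: [40, 25, 26]
Insert 5: [40, 25, 26, 5]
Insert 15: [40, 25, 26, 5, 15]

Final heap: [40, 25, 26, 5, 15]


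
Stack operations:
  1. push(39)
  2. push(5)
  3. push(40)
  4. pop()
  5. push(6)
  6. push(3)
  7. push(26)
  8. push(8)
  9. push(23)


push(39) -> [39]
push(5) -> [39, 5]
push(40) -> [39, 5, 40]
pop()->40, [39, 5]
push(6) -> [39, 5, 6]
push(3) -> [39, 5, 6, 3]
push(26) -> [39, 5, 6, 3, 26]
push(8) -> [39, 5, 6, 3, 26, 8]
push(23) -> [39, 5, 6, 3, 26, 8, 23]

Final stack: [39, 5, 6, 3, 26, 8, 23]


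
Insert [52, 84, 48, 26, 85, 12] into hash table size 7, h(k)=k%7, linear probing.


Insert 52: h=3 -> slot 3
Insert 84: h=0 -> slot 0
Insert 48: h=6 -> slot 6
Insert 26: h=5 -> slot 5
Insert 85: h=1 -> slot 1
Insert 12: h=5, 4 probes -> slot 2

Table: [84, 85, 12, 52, None, 26, 48]
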